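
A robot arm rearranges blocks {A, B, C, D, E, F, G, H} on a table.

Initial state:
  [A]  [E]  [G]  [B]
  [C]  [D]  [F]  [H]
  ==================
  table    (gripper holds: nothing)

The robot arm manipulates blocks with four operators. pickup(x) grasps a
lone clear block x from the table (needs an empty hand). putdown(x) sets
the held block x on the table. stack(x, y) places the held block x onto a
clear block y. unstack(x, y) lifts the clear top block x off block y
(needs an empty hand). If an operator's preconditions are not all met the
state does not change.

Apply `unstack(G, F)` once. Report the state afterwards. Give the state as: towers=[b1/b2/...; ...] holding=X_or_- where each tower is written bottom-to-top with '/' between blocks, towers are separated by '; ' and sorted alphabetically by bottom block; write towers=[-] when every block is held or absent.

towers=[C/A; D/E; F; H/B] holding=G

before: towers=[C/A; D/E; F/G; H/B] holding=-
pre[unstack(G, F)]: on(G,F) ok, clear(G) ok, handempty ok
all met → apply unstack(G, F)
after:  towers=[C/A; D/E; F; H/B] holding=G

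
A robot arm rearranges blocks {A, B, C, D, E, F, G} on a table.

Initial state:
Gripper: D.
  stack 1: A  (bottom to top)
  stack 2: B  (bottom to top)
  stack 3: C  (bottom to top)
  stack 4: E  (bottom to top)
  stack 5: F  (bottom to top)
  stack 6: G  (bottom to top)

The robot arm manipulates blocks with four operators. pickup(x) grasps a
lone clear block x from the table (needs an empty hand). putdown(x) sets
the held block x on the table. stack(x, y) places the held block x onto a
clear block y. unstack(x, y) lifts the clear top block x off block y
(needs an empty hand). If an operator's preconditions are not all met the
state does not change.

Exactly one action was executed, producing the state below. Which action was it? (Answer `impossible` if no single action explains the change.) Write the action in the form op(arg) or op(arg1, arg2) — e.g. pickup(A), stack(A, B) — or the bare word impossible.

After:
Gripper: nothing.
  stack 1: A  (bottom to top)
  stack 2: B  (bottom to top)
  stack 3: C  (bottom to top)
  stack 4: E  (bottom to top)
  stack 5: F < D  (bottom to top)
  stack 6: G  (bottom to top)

target: towers=[A; B; C; E; F/D; G] holding=-
        putdown(D) → towers=[A; B; C; D; E; F; G] holding=-
       stack(D, B) → towers=[A; B/D; C; E; F; G] holding=-
       stack(D, F) → towers=[A; B; C; E; F/D; G] holding=-  ← match
       stack(D, G) → towers=[A; B; C; E; F; G/D] holding=-
       stack(D, A) → towers=[A/D; B; C; E; F; G] holding=-
       stack(D, E) → towers=[A; B; C; E/D; F; G] holding=-
       stack(D, C) → towers=[A; B; C/D; E; F; G] holding=-

stack(D, F)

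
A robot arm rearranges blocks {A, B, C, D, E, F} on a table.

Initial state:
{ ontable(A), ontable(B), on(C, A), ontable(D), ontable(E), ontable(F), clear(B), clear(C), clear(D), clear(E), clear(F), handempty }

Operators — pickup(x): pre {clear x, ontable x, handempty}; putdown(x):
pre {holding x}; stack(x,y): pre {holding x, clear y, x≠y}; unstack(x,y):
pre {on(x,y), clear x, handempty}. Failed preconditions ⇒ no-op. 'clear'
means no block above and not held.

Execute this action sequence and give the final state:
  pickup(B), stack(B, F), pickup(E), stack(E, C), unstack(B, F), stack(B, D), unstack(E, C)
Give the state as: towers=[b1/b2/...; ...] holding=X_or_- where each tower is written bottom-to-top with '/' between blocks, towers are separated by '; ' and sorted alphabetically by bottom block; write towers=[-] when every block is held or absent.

step 1 (pickup(B)): towers=[A/C; D; E; F] holding=B
step 2 (stack(B, F)): towers=[A/C; D; E; F/B] holding=-
step 3 (pickup(E)): towers=[A/C; D; F/B] holding=E
step 4 (stack(E, C)): towers=[A/C/E; D; F/B] holding=-
step 5 (unstack(B, F)): towers=[A/C/E; D; F] holding=B
step 6 (stack(B, D)): towers=[A/C/E; D/B; F] holding=-
step 7 (unstack(E, C)): towers=[A/C; D/B; F] holding=E

towers=[A/C; D/B; F] holding=E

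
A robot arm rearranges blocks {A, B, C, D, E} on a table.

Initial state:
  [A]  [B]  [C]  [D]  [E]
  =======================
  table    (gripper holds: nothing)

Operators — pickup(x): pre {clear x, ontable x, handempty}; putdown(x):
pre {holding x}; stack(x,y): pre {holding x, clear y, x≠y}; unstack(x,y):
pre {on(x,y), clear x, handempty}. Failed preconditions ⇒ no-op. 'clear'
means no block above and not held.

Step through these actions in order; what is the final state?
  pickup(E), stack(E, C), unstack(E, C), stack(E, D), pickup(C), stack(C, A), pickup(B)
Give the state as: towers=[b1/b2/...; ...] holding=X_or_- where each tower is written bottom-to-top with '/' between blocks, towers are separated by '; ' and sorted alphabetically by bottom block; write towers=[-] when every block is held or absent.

towers=[A/C; D/E] holding=B

step 1 (pickup(E)): towers=[A; B; C; D] holding=E
step 2 (stack(E, C)): towers=[A; B; C/E; D] holding=-
step 3 (unstack(E, C)): towers=[A; B; C; D] holding=E
step 4 (stack(E, D)): towers=[A; B; C; D/E] holding=-
step 5 (pickup(C)): towers=[A; B; D/E] holding=C
step 6 (stack(C, A)): towers=[A/C; B; D/E] holding=-
step 7 (pickup(B)): towers=[A/C; D/E] holding=B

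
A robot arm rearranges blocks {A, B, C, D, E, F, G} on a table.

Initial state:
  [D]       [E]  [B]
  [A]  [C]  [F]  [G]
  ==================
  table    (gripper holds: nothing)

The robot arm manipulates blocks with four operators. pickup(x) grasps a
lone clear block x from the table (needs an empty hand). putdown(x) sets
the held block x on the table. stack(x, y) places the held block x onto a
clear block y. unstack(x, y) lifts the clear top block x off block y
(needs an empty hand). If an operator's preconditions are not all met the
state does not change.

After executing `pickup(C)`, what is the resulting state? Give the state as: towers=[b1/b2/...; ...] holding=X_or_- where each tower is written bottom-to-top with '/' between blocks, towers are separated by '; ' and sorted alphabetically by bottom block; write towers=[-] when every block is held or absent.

before: towers=[A/D; C; F/E; G/B] holding=-
pre[pickup(C)]: clear(C) ok, ontable(C) ok, handempty ok
all met → apply pickup(C)
after:  towers=[A/D; F/E; G/B] holding=C

towers=[A/D; F/E; G/B] holding=C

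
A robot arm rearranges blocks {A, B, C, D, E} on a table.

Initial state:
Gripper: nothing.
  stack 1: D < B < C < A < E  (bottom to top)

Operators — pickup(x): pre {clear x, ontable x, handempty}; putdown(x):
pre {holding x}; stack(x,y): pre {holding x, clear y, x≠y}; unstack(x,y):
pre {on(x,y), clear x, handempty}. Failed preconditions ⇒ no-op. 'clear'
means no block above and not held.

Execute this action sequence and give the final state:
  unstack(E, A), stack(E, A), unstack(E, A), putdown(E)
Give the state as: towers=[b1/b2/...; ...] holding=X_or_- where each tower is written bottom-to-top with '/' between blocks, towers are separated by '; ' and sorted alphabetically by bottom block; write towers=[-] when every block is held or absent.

towers=[D/B/C/A; E] holding=-

step 1 (unstack(E, A)): towers=[D/B/C/A] holding=E
step 2 (stack(E, A)): towers=[D/B/C/A/E] holding=-
step 3 (unstack(E, A)): towers=[D/B/C/A] holding=E
step 4 (putdown(E)): towers=[D/B/C/A; E] holding=-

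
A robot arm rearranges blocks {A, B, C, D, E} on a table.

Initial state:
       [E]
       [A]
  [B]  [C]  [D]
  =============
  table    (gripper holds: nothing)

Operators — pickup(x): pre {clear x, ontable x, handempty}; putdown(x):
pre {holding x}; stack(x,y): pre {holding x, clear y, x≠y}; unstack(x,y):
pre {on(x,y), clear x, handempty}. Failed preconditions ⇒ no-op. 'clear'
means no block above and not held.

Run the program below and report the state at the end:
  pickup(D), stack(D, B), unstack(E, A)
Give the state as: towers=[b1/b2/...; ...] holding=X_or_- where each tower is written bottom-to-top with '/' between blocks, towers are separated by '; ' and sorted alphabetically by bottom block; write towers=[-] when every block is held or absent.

step 1 (pickup(D)): towers=[B; C/A/E] holding=D
step 2 (stack(D, B)): towers=[B/D; C/A/E] holding=-
step 3 (unstack(E, A)): towers=[B/D; C/A] holding=E

towers=[B/D; C/A] holding=E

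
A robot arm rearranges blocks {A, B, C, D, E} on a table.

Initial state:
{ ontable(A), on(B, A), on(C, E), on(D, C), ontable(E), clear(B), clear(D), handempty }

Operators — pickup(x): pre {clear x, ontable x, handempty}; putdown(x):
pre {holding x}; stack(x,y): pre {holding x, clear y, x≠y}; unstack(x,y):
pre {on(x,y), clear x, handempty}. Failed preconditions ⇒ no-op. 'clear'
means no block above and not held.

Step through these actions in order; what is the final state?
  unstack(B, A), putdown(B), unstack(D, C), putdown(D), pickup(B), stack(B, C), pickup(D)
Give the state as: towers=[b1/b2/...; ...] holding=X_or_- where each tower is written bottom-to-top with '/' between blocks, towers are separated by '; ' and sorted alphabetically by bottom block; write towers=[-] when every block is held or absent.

step 1 (unstack(B, A)): towers=[A; E/C/D] holding=B
step 2 (putdown(B)): towers=[A; B; E/C/D] holding=-
step 3 (unstack(D, C)): towers=[A; B; E/C] holding=D
step 4 (putdown(D)): towers=[A; B; D; E/C] holding=-
step 5 (pickup(B)): towers=[A; D; E/C] holding=B
step 6 (stack(B, C)): towers=[A; D; E/C/B] holding=-
step 7 (pickup(D)): towers=[A; E/C/B] holding=D

towers=[A; E/C/B] holding=D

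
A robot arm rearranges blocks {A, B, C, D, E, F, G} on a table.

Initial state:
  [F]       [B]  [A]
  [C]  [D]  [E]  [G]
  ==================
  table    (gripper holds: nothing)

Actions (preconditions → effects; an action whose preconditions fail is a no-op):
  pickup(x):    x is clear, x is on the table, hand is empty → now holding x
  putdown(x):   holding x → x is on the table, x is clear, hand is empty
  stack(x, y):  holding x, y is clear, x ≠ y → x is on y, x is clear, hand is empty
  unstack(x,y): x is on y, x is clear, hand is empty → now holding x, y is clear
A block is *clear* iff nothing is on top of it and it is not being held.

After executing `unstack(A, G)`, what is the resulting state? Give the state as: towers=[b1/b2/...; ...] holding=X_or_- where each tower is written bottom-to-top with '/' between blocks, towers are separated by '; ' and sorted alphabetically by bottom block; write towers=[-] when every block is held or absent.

towers=[C/F; D; E/B; G] holding=A

before: towers=[C/F; D; E/B; G/A] holding=-
pre[unstack(A, G)]: on(A,G) ✓, clear(A) ✓, handempty ✓
all met → apply unstack(A, G)
after:  towers=[C/F; D; E/B; G] holding=A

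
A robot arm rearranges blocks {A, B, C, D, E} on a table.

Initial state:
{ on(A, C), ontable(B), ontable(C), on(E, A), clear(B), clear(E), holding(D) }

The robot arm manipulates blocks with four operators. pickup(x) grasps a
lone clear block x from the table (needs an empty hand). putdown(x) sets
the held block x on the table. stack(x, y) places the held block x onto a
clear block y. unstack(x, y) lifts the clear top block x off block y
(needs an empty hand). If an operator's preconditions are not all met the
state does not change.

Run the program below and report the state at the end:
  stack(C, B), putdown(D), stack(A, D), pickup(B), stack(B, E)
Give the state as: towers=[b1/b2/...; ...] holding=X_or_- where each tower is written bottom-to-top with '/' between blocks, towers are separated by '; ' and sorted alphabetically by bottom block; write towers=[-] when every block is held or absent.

step 1 (stack(C, B)) [no-op]: towers=[B; C/A/E] holding=D
step 2 (putdown(D)): towers=[B; C/A/E; D] holding=-
step 3 (stack(A, D)) [no-op]: towers=[B; C/A/E; D] holding=-
step 4 (pickup(B)): towers=[C/A/E; D] holding=B
step 5 (stack(B, E)): towers=[C/A/E/B; D] holding=-

towers=[C/A/E/B; D] holding=-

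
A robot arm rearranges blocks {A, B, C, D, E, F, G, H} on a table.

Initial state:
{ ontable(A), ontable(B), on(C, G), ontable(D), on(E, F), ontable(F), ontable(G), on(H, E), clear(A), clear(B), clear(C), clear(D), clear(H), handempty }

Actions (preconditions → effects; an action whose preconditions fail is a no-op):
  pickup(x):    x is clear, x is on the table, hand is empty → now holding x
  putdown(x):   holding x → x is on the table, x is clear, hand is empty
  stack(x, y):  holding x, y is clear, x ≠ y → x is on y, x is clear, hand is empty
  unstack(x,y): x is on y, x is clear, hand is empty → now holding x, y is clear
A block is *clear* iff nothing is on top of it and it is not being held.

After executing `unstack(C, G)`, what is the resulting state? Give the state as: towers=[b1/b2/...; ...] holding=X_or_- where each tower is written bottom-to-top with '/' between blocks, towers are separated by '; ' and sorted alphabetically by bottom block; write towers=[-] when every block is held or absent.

before: towers=[A; B; D; F/E/H; G/C] holding=-
pre[unstack(C, G)]: on(C,G) ✓, clear(C) ✓, handempty ✓
all met → apply unstack(C, G)
after:  towers=[A; B; D; F/E/H; G] holding=C

towers=[A; B; D; F/E/H; G] holding=C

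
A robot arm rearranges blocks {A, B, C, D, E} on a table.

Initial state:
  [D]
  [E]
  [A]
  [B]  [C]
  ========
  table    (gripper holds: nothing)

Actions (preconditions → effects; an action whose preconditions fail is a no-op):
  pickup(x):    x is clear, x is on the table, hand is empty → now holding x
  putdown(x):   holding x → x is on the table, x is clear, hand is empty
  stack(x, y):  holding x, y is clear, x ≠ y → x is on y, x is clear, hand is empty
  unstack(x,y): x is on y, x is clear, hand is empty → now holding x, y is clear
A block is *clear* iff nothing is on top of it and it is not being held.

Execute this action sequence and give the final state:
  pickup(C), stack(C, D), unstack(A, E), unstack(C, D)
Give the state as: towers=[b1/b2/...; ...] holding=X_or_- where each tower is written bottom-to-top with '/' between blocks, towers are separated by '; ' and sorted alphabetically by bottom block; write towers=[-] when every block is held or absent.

step 1 (pickup(C)): towers=[B/A/E/D] holding=C
step 2 (stack(C, D)): towers=[B/A/E/D/C] holding=-
step 3 (unstack(A, E)) [no-op]: towers=[B/A/E/D/C] holding=-
step 4 (unstack(C, D)): towers=[B/A/E/D] holding=C

towers=[B/A/E/D] holding=C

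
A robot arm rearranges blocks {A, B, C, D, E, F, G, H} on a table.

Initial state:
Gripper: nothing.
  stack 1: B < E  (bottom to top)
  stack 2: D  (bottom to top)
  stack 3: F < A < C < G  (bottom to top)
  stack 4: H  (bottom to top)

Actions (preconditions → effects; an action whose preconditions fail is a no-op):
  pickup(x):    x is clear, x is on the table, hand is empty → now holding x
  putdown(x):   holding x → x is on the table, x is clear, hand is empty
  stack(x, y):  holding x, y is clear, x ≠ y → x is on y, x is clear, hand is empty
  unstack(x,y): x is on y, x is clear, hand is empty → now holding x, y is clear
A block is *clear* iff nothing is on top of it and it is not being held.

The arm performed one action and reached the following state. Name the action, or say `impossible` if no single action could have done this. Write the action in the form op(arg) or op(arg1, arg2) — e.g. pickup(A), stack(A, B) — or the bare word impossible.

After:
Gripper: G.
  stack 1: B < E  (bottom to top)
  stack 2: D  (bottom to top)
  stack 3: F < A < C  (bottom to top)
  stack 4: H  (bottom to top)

target: towers=[B/E; D; F/A/C; H] holding=G
     unstack(G, C) → towers=[B/E; D; F/A/C; H] holding=G  ← match
     unstack(E, B) → towers=[B; D; F/A/C/G; H] holding=E
         pickup(H) → towers=[B/E; D; F/A/C/G] holding=H
         pickup(D) → towers=[B/E; F/A/C/G; H] holding=D

unstack(G, C)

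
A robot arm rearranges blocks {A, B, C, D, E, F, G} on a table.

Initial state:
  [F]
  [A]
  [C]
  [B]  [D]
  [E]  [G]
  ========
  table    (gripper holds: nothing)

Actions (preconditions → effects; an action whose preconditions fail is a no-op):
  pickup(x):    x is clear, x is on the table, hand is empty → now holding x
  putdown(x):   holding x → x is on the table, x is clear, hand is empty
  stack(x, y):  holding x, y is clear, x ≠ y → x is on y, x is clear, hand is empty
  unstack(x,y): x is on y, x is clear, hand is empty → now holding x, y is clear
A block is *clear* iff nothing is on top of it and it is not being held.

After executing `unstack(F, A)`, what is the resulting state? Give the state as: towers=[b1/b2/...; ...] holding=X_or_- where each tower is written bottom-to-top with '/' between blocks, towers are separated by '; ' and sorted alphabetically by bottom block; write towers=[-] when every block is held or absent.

towers=[E/B/C/A; G/D] holding=F

before: towers=[E/B/C/A/F; G/D] holding=-
pre[unstack(F, A)]: on(F,A) yes, clear(F) yes, handempty yes
all met → apply unstack(F, A)
after:  towers=[E/B/C/A; G/D] holding=F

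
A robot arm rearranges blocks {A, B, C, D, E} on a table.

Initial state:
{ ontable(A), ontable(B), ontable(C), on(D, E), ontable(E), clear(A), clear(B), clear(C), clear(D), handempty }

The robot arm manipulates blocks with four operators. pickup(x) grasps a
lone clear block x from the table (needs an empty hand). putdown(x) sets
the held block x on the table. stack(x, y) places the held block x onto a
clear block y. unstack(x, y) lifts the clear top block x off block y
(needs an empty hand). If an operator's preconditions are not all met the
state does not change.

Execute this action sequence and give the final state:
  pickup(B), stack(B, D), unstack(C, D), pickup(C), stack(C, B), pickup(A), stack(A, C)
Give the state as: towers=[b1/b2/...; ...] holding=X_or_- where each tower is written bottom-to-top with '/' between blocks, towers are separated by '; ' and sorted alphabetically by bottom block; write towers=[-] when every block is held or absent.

step 1 (pickup(B)): towers=[A; C; E/D] holding=B
step 2 (stack(B, D)): towers=[A; C; E/D/B] holding=-
step 3 (unstack(C, D)) [no-op]: towers=[A; C; E/D/B] holding=-
step 4 (pickup(C)): towers=[A; E/D/B] holding=C
step 5 (stack(C, B)): towers=[A; E/D/B/C] holding=-
step 6 (pickup(A)): towers=[E/D/B/C] holding=A
step 7 (stack(A, C)): towers=[E/D/B/C/A] holding=-

towers=[E/D/B/C/A] holding=-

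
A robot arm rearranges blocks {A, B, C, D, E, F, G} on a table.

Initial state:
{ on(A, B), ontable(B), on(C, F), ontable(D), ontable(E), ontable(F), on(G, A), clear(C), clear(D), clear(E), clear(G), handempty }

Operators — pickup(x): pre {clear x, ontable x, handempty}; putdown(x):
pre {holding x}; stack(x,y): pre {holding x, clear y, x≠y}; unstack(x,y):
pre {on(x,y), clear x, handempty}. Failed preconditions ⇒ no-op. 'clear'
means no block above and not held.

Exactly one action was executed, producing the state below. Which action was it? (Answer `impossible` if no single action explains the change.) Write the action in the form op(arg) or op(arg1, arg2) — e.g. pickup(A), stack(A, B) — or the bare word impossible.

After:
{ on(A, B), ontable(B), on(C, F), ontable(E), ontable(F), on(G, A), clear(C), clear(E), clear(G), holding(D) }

pickup(D)

target: towers=[B/A/G; E; F/C] holding=D
     unstack(G, A) → towers=[B/A; D; E; F/C] holding=G
         pickup(D) → towers=[B/A/G; E; F/C] holding=D  ← match
         pickup(E) → towers=[B/A/G; D; F/C] holding=E
     unstack(C, F) → towers=[B/A/G; D; E; F] holding=C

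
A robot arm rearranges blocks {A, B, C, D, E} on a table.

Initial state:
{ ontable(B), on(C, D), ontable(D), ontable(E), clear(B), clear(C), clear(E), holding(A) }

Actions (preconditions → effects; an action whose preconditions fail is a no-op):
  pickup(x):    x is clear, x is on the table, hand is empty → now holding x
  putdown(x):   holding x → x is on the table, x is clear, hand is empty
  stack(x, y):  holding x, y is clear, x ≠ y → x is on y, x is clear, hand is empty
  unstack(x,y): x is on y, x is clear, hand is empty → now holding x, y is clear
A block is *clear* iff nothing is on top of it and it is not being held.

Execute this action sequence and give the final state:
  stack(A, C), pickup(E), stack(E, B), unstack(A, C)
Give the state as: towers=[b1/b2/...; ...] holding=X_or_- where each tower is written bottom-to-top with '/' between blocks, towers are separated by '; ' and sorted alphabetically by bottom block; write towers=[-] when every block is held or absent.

towers=[B/E; D/C] holding=A

step 1 (stack(A, C)): towers=[B; D/C/A; E] holding=-
step 2 (pickup(E)): towers=[B; D/C/A] holding=E
step 3 (stack(E, B)): towers=[B/E; D/C/A] holding=-
step 4 (unstack(A, C)): towers=[B/E; D/C] holding=A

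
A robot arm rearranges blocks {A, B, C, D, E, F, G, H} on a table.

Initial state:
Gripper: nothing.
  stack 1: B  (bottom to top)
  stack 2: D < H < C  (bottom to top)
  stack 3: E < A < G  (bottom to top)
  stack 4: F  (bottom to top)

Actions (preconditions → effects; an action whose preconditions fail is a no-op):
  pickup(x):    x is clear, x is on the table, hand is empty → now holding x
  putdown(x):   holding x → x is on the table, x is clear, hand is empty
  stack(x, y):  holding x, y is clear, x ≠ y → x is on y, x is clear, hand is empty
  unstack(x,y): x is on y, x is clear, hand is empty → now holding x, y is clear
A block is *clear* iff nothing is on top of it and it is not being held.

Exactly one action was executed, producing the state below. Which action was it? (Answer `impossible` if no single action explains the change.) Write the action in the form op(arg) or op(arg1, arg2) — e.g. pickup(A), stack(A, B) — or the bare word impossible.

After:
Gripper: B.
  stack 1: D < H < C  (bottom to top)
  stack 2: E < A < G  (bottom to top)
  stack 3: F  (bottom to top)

pickup(B)

target: towers=[D/H/C; E/A/G; F] holding=B
     unstack(G, A) → towers=[B; D/H/C; E/A; F] holding=G
         pickup(B) → towers=[D/H/C; E/A/G; F] holding=B  ← match
         pickup(F) → towers=[B; D/H/C; E/A/G] holding=F
     unstack(C, H) → towers=[B; D/H; E/A/G; F] holding=C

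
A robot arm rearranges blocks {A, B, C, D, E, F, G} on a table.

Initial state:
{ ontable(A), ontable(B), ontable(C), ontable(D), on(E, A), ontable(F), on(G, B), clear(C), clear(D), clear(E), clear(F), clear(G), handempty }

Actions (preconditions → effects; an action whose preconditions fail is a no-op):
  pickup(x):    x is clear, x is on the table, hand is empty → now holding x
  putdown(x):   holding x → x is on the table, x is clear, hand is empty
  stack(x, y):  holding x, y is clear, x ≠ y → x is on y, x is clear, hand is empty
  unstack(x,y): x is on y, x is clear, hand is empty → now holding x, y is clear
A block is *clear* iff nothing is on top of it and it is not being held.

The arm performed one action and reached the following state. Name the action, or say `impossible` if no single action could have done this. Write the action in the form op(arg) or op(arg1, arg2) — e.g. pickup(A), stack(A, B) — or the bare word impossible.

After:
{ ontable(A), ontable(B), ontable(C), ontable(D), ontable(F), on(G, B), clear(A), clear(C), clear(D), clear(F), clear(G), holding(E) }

unstack(E, A)

target: towers=[A; B/G; C; D; F] holding=E
         pickup(F) → towers=[A/E; B/G; C; D] holding=F
     unstack(G, B) → towers=[A/E; B; C; D; F] holding=G
         pickup(D) → towers=[A/E; B/G; C; F] holding=D
     unstack(E, A) → towers=[A; B/G; C; D; F] holding=E  ← match
         pickup(C) → towers=[A/E; B/G; D; F] holding=C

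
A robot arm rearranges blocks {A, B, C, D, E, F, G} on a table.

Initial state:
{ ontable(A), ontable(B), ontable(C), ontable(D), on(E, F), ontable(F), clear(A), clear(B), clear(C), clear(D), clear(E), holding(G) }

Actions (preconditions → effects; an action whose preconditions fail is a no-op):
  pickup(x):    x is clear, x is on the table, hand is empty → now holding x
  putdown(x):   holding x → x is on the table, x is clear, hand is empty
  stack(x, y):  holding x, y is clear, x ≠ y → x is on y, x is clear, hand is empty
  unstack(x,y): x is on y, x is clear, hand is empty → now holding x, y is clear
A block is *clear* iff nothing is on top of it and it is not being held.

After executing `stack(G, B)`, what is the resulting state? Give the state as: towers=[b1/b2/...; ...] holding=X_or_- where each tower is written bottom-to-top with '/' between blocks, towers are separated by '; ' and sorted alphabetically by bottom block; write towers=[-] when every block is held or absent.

towers=[A; B/G; C; D; F/E] holding=-

before: towers=[A; B; C; D; F/E] holding=G
pre[stack(G, B)]: holding(G) ✓, clear(B) ✓, G≠B ✓
all met → apply stack(G, B)
after:  towers=[A; B/G; C; D; F/E] holding=-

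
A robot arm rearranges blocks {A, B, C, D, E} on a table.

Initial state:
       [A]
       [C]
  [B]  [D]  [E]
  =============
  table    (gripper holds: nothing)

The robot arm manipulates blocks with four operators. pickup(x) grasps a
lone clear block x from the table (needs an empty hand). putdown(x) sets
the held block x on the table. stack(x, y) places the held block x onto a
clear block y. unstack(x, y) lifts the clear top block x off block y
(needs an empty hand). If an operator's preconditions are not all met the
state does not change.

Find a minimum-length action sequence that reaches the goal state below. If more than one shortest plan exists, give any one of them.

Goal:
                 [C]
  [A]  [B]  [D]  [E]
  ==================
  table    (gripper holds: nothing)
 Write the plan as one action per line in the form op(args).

unstack(A, C)
putdown(A)
unstack(C, D)
stack(C, E)

step 1 (unstack(A, C)): towers=[B; D/C; E] holding=A
step 2 (putdown(A)): towers=[A; B; D/C; E] holding=-
step 3 (unstack(C, D)): towers=[A; B; D; E] holding=C
step 4 (stack(C, E)): towers=[A; B; D; E/C] holding=-
goal check: towers=[A; B; D; E/C] holding=- — reached (length 4, optimal by BFS)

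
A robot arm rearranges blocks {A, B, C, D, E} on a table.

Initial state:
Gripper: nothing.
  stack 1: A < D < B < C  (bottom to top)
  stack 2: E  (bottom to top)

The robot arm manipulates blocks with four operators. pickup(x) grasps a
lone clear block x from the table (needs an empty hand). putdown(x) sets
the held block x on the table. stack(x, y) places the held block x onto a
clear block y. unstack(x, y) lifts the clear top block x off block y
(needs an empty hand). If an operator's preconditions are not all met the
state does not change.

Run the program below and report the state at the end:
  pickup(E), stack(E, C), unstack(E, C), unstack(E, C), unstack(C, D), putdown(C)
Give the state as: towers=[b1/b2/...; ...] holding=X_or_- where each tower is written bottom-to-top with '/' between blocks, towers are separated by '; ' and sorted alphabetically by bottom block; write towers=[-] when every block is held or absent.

towers=[A/D/B/C] holding=E

step 1 (pickup(E)): towers=[A/D/B/C] holding=E
step 2 (stack(E, C)): towers=[A/D/B/C/E] holding=-
step 3 (unstack(E, C)): towers=[A/D/B/C] holding=E
step 4 (unstack(E, C)) [no-op]: towers=[A/D/B/C] holding=E
step 5 (unstack(C, D)) [no-op]: towers=[A/D/B/C] holding=E
step 6 (putdown(C)) [no-op]: towers=[A/D/B/C] holding=E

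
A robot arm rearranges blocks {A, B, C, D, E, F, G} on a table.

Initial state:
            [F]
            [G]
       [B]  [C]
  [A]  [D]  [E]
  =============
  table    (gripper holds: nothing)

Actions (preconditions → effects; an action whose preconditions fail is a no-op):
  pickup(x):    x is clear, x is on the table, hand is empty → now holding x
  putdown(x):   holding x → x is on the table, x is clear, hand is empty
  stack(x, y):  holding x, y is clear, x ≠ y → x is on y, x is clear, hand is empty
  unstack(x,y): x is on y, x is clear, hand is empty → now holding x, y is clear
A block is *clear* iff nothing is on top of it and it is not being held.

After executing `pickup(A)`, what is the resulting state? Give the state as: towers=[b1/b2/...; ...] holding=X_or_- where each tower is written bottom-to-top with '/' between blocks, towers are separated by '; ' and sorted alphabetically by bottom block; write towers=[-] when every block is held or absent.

towers=[D/B; E/C/G/F] holding=A

before: towers=[A; D/B; E/C/G/F] holding=-
pre[pickup(A)]: clear(A) yes, ontable(A) yes, handempty yes
all met → apply pickup(A)
after:  towers=[D/B; E/C/G/F] holding=A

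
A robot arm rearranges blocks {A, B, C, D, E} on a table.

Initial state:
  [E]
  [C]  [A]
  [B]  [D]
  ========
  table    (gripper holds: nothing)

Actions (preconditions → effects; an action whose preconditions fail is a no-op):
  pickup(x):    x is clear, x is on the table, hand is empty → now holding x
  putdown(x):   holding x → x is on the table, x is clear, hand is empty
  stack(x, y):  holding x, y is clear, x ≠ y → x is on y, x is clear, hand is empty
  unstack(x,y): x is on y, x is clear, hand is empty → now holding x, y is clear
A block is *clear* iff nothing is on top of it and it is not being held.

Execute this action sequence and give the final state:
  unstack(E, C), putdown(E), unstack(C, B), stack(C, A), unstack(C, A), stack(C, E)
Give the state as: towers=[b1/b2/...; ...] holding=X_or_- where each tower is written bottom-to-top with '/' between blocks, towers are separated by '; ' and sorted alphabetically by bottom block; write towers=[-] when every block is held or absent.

step 1 (unstack(E, C)): towers=[B/C; D/A] holding=E
step 2 (putdown(E)): towers=[B/C; D/A; E] holding=-
step 3 (unstack(C, B)): towers=[B; D/A; E] holding=C
step 4 (stack(C, A)): towers=[B; D/A/C; E] holding=-
step 5 (unstack(C, A)): towers=[B; D/A; E] holding=C
step 6 (stack(C, E)): towers=[B; D/A; E/C] holding=-

towers=[B; D/A; E/C] holding=-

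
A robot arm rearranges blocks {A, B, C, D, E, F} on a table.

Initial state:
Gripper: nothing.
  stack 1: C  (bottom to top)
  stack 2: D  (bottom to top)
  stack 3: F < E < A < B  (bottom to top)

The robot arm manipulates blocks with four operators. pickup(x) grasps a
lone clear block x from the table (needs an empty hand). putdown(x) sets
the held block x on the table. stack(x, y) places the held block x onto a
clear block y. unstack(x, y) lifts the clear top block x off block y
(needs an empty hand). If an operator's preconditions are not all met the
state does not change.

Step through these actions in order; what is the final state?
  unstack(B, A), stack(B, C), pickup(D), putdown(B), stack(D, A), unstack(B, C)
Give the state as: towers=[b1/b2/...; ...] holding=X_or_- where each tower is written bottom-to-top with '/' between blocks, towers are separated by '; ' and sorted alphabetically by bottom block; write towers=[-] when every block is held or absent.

towers=[C; F/E/A/D] holding=B

step 1 (unstack(B, A)): towers=[C; D; F/E/A] holding=B
step 2 (stack(B, C)): towers=[C/B; D; F/E/A] holding=-
step 3 (pickup(D)): towers=[C/B; F/E/A] holding=D
step 4 (putdown(B)) [no-op]: towers=[C/B; F/E/A] holding=D
step 5 (stack(D, A)): towers=[C/B; F/E/A/D] holding=-
step 6 (unstack(B, C)): towers=[C; F/E/A/D] holding=B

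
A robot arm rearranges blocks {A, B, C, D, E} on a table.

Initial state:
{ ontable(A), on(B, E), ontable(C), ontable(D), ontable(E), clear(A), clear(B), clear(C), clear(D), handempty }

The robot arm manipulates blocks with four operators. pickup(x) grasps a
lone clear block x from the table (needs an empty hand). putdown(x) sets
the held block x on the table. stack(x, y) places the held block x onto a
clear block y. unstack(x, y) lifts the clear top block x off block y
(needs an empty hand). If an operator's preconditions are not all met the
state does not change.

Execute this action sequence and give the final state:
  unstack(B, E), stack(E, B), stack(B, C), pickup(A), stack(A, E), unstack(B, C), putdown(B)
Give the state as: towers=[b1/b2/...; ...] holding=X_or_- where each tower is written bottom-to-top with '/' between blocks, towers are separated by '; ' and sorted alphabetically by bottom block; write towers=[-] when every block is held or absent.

step 1 (unstack(B, E)): towers=[A; C; D; E] holding=B
step 2 (stack(E, B)) [no-op]: towers=[A; C; D; E] holding=B
step 3 (stack(B, C)): towers=[A; C/B; D; E] holding=-
step 4 (pickup(A)): towers=[C/B; D; E] holding=A
step 5 (stack(A, E)): towers=[C/B; D; E/A] holding=-
step 6 (unstack(B, C)): towers=[C; D; E/A] holding=B
step 7 (putdown(B)): towers=[B; C; D; E/A] holding=-

towers=[B; C; D; E/A] holding=-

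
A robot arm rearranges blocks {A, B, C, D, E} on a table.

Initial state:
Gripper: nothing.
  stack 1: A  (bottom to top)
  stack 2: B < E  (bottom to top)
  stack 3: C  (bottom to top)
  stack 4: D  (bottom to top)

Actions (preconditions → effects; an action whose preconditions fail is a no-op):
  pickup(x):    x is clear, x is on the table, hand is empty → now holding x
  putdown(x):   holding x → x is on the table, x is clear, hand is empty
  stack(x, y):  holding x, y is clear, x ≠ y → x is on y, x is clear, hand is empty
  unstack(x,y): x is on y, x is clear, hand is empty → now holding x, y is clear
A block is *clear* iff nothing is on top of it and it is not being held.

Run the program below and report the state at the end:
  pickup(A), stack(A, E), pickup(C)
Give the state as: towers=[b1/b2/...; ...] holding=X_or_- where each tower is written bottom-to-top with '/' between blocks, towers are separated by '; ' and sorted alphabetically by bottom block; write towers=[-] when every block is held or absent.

towers=[B/E/A; D] holding=C

step 1 (pickup(A)): towers=[B/E; C; D] holding=A
step 2 (stack(A, E)): towers=[B/E/A; C; D] holding=-
step 3 (pickup(C)): towers=[B/E/A; D] holding=C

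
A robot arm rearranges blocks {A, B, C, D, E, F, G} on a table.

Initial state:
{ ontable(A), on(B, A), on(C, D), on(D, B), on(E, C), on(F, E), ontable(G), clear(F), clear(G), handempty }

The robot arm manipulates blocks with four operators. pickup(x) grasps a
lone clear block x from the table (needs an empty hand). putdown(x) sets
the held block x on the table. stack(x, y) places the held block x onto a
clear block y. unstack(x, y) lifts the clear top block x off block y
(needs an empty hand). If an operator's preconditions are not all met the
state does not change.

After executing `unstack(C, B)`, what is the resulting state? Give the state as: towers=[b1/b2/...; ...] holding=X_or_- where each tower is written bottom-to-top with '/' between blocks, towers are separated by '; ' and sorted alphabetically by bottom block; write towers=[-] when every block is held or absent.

towers=[A/B/D/C/E/F; G] holding=-

before: towers=[A/B/D/C/E/F; G] holding=-
pre[unstack(C, B)]: on(C,B) no, clear(C) no, handempty yes
on(C,B), clear(C) unmet → unstack(C, B) is a no-op
after:  towers=[A/B/D/C/E/F; G] holding=-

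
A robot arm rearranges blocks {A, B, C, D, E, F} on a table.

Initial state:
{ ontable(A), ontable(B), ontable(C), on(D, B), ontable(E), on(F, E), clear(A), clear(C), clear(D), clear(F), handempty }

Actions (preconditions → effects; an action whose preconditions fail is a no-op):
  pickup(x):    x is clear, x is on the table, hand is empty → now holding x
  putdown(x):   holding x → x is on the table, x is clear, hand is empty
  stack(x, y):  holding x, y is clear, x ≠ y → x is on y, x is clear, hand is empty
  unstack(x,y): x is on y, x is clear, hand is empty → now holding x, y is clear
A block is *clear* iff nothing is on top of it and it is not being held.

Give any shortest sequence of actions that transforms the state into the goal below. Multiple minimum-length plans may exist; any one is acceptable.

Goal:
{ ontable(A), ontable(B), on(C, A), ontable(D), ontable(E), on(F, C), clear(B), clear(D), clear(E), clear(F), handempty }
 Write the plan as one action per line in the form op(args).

unstack(D, B)
putdown(D)
pickup(C)
stack(C, A)
unstack(F, E)
stack(F, C)

step 1 (unstack(D, B)): towers=[A; B; C; E/F] holding=D
step 2 (putdown(D)): towers=[A; B; C; D; E/F] holding=-
step 3 (pickup(C)): towers=[A; B; D; E/F] holding=C
step 4 (stack(C, A)): towers=[A/C; B; D; E/F] holding=-
step 5 (unstack(F, E)): towers=[A/C; B; D; E] holding=F
step 6 (stack(F, C)): towers=[A/C/F; B; D; E] holding=-
goal check: towers=[A/C/F; B; D; E] holding=- — reached (length 6, optimal by BFS)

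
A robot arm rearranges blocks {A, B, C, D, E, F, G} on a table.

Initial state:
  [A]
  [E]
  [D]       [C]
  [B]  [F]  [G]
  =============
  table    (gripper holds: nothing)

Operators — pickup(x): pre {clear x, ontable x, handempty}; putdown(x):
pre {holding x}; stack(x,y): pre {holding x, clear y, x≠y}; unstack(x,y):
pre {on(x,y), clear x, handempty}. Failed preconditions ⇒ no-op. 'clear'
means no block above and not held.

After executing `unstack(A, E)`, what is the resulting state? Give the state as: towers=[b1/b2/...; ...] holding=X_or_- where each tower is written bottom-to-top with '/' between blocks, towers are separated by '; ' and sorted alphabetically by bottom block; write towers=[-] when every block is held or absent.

before: towers=[B/D/E/A; F; G/C] holding=-
pre[unstack(A, E)]: on(A,E) yes, clear(A) yes, handempty yes
all met → apply unstack(A, E)
after:  towers=[B/D/E; F; G/C] holding=A

towers=[B/D/E; F; G/C] holding=A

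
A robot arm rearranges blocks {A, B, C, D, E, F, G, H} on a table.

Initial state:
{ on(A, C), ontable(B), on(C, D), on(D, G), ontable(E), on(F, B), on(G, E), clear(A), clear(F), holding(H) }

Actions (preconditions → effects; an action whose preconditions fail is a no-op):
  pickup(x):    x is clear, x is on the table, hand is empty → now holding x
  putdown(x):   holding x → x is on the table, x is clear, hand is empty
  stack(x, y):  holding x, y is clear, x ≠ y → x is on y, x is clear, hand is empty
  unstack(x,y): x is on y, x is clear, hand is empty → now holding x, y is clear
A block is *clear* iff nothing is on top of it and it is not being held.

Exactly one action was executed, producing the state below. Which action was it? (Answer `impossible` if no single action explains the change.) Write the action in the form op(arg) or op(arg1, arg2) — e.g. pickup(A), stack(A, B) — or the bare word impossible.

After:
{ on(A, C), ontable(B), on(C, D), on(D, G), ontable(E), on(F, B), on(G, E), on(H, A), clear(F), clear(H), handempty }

stack(H, A)

target: towers=[B/F; E/G/D/C/A/H] holding=-
        putdown(H) → towers=[B/F; E/G/D/C/A; H] holding=-
       stack(H, A) → towers=[B/F; E/G/D/C/A/H] holding=-  ← match
       stack(H, F) → towers=[B/F/H; E/G/D/C/A] holding=-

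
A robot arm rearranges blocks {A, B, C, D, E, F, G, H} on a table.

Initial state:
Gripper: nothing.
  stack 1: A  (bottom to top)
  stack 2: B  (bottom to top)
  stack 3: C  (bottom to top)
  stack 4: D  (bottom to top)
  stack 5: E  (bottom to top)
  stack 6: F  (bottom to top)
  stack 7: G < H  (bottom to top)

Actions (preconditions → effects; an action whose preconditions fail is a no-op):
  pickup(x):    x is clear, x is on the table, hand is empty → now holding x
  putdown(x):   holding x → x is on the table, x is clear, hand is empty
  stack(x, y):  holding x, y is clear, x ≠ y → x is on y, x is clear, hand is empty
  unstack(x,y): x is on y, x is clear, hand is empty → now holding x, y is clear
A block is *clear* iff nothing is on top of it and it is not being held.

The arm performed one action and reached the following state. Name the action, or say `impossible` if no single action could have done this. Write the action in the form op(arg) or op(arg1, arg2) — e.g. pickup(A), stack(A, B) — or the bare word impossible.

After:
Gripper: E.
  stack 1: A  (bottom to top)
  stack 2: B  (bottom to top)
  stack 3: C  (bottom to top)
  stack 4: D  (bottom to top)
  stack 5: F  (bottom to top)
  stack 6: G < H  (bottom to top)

target: towers=[A; B; C; D; F; G/H] holding=E
         pickup(A) → towers=[B; C; D; E; F; G/H] holding=A
         pickup(E) → towers=[A; B; C; D; F; G/H] holding=E  ← match
     unstack(H, G) → towers=[A; B; C; D; E; F; G] holding=H
         pickup(B) → towers=[A; C; D; E; F; G/H] holding=B
         pickup(F) → towers=[A; B; C; D; E; G/H] holding=F
         pickup(D) → towers=[A; B; C; E; F; G/H] holding=D
         pickup(C) → towers=[A; B; D; E; F; G/H] holding=C

pickup(E)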